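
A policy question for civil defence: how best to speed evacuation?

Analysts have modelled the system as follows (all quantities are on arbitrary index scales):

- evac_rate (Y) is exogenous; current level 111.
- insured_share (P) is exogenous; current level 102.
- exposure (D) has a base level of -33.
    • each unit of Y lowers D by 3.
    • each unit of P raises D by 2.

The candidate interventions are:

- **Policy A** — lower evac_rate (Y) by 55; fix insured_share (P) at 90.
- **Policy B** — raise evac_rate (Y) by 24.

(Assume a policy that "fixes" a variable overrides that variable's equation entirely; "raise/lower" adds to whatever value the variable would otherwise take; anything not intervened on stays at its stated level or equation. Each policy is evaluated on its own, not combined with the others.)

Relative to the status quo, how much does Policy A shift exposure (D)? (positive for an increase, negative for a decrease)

141

Baseline:
  Y = 111
  P = 102
  D = -33 − 3·111 + 2·102 = -162
Policy A (Y − 55, P := 90):
  Y = 111 − 55 = 56
  P = 90
  D = -33 − 3·56 + 2·90 = -21
Change in D: -21 − (-162) = 141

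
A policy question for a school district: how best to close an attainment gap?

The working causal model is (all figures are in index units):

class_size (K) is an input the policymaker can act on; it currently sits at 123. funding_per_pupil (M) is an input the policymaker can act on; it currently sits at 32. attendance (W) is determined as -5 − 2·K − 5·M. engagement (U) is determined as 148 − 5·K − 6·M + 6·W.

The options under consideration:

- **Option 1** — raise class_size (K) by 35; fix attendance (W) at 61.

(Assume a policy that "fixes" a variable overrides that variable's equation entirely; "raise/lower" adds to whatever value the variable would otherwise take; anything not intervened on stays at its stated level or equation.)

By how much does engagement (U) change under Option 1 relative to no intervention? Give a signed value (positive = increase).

2657

Baseline:
  K = 123
  M = 32
  W = -5 − 2·123 − 5·32 = -411
  U = 148 − 5·123 − 6·32 + 6·(-411) = -3125
Option 1 (K + 35, W := 61):
  K = 123 + 35 = 158
  M = 32
  W = 61
  U = 148 − 5·158 − 6·32 + 6·61 = -468
Change in U: -468 − (-3125) = 2657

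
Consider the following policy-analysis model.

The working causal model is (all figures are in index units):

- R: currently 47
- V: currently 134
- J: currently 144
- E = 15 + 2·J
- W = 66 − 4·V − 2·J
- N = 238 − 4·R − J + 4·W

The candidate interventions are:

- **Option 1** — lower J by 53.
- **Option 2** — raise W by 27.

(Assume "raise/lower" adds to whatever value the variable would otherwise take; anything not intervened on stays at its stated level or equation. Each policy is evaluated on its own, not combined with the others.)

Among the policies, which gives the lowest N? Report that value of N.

-3018

Option 1 (J − 53):
  R = 47
  V = 134
  J = 144 − 53 = 91
  W = 66 − 4·134 − 2·91 = -652
  N = 238 − 4·47 − 91 + 4·(-652) = -2649
Option 2 (W + 27):
  R = 47
  V = 134
  J = 144
  W = 66 − 4·134 − 2·144 (+27 from intervention) = -731
  N = 238 − 4·47 − 144 + 4·(-731) = -3018
Comparing — Option 1: N=-2649, Option 2: N=-3018. Lowest is -3018 (Option 2).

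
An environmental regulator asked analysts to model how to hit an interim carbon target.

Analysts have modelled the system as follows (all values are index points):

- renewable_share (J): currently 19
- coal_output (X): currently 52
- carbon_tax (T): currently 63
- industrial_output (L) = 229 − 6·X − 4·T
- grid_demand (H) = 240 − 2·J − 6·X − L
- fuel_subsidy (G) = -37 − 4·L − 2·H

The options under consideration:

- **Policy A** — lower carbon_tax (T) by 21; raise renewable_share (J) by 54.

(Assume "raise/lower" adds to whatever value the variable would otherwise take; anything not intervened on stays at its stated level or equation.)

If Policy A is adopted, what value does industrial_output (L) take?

Policy A (T − 21, J + 54):
  X = 52
  T = 63 − 21 = 42
  L = 229 − 6·52 − 4·42 = -251

-251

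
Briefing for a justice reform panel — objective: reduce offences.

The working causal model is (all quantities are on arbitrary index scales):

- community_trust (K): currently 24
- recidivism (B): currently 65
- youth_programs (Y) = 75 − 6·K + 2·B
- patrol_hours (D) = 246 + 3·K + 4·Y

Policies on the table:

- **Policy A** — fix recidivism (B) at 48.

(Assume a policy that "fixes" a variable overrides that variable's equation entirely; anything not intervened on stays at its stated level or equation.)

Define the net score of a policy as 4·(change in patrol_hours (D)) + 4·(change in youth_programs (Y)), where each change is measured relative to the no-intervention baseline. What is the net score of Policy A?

Baseline:
  K = 24
  B = 65
  Y = 75 − 6·24 + 2·65 = 61
  D = 246 + 3·24 + 4·61 = 562
Policy A (B := 48):
  K = 24
  B = 48
  Y = 75 − 6·24 + 2·48 = 27
  D = 246 + 3·24 + 4·27 = 426
ΔD = 426 − 562 = -136; ΔY = 27 − 61 = -34
Score = 4·(-136) + 4·(-34) = -680

-680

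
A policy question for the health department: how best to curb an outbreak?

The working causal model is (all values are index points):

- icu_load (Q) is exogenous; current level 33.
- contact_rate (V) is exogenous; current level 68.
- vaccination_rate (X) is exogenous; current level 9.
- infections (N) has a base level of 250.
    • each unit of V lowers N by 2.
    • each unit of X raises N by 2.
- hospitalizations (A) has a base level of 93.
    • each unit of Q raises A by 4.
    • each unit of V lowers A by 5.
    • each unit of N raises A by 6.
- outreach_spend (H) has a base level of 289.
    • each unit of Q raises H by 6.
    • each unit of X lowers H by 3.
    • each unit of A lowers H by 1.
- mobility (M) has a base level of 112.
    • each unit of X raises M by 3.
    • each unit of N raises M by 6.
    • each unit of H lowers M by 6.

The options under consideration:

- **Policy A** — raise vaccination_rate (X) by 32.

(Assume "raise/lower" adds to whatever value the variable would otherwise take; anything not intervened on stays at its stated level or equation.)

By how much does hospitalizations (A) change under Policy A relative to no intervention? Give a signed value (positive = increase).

Baseline:
  Q = 33
  V = 68
  X = 9
  N = 250 − 2·68 + 2·9 = 132
  A = 93 + 4·33 − 5·68 + 6·132 = 677
Policy A (X + 32):
  Q = 33
  V = 68
  X = 9 + 32 = 41
  N = 250 − 2·68 + 2·41 = 196
  A = 93 + 4·33 − 5·68 + 6·196 = 1061
Change in A: 1061 − 677 = 384

384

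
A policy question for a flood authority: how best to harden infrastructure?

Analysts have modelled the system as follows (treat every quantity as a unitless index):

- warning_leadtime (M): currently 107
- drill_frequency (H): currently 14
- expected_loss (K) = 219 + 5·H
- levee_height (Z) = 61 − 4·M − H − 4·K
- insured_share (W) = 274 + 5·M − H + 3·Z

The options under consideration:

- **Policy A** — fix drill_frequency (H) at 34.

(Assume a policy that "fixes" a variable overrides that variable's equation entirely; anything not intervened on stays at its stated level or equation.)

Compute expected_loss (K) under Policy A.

389

Policy A (H := 34):
  H = 34
  K = 219 + 5·34 = 389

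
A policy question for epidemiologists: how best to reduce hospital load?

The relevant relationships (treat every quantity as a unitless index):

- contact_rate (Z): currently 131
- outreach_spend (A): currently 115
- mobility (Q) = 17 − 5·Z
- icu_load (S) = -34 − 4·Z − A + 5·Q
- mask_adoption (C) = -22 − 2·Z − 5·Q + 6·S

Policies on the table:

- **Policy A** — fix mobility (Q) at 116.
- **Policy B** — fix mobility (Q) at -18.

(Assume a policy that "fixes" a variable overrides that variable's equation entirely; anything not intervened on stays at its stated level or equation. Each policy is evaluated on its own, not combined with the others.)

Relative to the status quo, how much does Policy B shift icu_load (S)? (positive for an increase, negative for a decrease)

Baseline:
  Z = 131
  A = 115
  Q = 17 − 5·131 = -638
  S = -34 − 4·131 − 115 + 5·(-638) = -3863
Policy B (Q := -18):
  Z = 131
  A = 115
  Q = -18
  S = -34 − 4·131 − 115 + 5·(-18) = -763
Change in S: -763 − (-3863) = 3100

3100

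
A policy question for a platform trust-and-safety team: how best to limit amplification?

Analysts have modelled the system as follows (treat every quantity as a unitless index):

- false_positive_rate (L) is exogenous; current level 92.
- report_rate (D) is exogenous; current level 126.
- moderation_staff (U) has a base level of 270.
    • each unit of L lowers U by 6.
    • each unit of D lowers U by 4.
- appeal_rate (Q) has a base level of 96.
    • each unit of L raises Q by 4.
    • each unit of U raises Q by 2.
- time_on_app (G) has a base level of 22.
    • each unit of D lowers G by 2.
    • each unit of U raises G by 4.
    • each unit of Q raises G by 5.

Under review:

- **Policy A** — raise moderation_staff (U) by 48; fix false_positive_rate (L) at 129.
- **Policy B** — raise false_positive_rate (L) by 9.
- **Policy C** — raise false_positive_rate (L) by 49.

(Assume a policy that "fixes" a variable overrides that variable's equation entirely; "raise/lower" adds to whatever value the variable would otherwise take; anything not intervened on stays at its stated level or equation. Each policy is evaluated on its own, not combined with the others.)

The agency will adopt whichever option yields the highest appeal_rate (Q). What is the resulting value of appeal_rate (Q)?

-1180

Policy A (U + 48, L := 129):
  L = 129
  D = 126
  U = 270 − 6·129 − 4·126 (+48 from intervention) = -960
  Q = 96 + 4·129 + 2·(-960) = -1308
Policy B (L + 9):
  L = 92 + 9 = 101
  D = 126
  U = 270 − 6·101 − 4·126 = -840
  Q = 96 + 4·101 + 2·(-840) = -1180
Policy C (L + 49):
  L = 92 + 49 = 141
  D = 126
  U = 270 − 6·141 − 4·126 = -1080
  Q = 96 + 4·141 + 2·(-1080) = -1500
Comparing — Policy A: Q=-1308, Policy B: Q=-1180, Policy C: Q=-1500. Highest is -1180 (Policy B).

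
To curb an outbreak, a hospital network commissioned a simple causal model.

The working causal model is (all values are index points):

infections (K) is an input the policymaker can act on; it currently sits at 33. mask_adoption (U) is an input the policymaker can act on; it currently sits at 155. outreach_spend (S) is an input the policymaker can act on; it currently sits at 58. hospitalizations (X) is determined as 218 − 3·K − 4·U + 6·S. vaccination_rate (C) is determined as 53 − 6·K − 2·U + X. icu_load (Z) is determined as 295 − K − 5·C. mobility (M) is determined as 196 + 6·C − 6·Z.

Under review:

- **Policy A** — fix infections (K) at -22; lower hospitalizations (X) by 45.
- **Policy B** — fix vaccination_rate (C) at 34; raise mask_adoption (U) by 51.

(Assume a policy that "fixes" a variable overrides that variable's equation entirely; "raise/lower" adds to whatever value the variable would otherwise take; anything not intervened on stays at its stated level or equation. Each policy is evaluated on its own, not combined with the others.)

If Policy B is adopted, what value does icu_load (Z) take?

92

Policy B (C := 34, U + 51):
  K = 33
  U = 155 + 51 = 206
  S = 58
  X = 218 − 3·33 − 4·206 + 6·58 = -357
  C = 34
  Z = 295 − 33 − 5·34 = 92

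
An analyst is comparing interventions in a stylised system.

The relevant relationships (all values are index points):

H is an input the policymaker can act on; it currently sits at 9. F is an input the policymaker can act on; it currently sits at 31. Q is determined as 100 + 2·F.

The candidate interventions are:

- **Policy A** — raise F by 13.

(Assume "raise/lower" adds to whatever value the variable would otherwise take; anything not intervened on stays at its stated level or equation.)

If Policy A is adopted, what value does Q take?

Policy A (F + 13):
  F = 31 + 13 = 44
  Q = 100 + 2·44 = 188

188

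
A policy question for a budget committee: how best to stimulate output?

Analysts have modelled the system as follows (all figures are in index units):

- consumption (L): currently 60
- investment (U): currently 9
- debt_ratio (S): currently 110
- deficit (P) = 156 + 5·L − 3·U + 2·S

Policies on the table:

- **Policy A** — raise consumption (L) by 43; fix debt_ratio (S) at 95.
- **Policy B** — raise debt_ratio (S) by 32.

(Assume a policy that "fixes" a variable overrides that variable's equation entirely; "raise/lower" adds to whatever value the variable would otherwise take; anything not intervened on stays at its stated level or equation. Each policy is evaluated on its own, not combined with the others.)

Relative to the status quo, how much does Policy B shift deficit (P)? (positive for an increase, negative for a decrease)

64

Baseline:
  L = 60
  U = 9
  S = 110
  P = 156 + 5·60 − 3·9 + 2·110 = 649
Policy B (S + 32):
  L = 60
  U = 9
  S = 110 + 32 = 142
  P = 156 + 5·60 − 3·9 + 2·142 = 713
Change in P: 713 − 649 = 64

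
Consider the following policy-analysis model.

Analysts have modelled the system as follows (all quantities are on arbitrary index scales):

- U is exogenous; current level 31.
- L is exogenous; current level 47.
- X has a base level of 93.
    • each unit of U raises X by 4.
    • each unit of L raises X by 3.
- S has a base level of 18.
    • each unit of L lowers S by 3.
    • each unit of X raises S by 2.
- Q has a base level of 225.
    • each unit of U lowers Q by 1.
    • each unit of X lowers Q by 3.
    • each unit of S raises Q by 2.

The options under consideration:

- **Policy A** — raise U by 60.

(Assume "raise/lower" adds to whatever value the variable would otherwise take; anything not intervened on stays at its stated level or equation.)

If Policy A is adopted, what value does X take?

598

Policy A (U + 60):
  U = 31 + 60 = 91
  L = 47
  X = 93 + 4·91 + 3·47 = 598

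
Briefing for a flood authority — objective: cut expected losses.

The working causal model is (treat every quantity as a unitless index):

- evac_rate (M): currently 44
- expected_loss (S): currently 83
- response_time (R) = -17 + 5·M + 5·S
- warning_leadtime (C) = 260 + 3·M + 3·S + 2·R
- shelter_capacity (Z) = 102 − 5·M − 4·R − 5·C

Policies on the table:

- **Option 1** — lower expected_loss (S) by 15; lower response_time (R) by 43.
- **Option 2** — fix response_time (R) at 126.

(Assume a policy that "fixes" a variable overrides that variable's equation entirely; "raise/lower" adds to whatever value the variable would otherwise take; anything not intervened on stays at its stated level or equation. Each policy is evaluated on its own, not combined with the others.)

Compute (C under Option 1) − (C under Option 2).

Option 1 (S − 15, R − 43):
  M = 44
  S = 83 − 15 = 68
  R = -17 + 5·44 + 5·68 (−43 from intervention) = 500
  C = 260 + 3·44 + 3·68 + 2·500 = 1596
Option 2 (R := 126):
  M = 44
  S = 83
  R = 126
  C = 260 + 3·44 + 3·83 + 2·126 = 893
C: 1596 − 893 = 703

703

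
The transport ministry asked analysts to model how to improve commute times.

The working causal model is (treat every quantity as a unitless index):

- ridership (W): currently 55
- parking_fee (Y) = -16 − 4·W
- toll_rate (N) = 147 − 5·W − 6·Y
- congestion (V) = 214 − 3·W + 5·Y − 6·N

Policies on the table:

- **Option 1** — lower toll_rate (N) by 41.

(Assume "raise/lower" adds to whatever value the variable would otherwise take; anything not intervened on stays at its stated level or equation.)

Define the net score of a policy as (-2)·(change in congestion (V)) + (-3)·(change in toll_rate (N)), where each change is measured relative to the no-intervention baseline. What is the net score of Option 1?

-369

Baseline:
  W = 55
  Y = -16 − 4·55 = -236
  N = 147 − 5·55 − 6·(-236) = 1288
  V = 214 − 3·55 + 5·(-236) − 6·1288 = -8859
Option 1 (N − 41):
  W = 55
  Y = -16 − 4·55 = -236
  N = 147 − 5·55 − 6·(-236) (−41 from intervention) = 1247
  V = 214 − 3·55 + 5·(-236) − 6·1247 = -8613
ΔV = -8613 − (-8859) = 246; ΔN = 1247 − 1288 = -41
Score = (-2)·246 + (-3)·(-41) = -369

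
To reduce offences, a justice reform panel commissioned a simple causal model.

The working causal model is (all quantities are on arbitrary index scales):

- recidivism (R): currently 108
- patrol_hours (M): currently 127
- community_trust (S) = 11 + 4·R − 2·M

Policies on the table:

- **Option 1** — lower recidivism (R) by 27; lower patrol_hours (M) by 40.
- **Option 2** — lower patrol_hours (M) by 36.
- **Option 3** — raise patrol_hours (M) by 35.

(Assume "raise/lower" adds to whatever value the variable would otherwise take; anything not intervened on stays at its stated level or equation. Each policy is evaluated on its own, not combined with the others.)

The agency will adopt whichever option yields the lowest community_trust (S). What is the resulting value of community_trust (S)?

Option 1 (R − 27, M − 40):
  R = 108 − 27 = 81
  M = 127 − 40 = 87
  S = 11 + 4·81 − 2·87 = 161
Option 2 (M − 36):
  R = 108
  M = 127 − 36 = 91
  S = 11 + 4·108 − 2·91 = 261
Option 3 (M + 35):
  R = 108
  M = 127 + 35 = 162
  S = 11 + 4·108 − 2·162 = 119
Comparing — Option 1: S=161, Option 2: S=261, Option 3: S=119. Lowest is 119 (Option 3).

119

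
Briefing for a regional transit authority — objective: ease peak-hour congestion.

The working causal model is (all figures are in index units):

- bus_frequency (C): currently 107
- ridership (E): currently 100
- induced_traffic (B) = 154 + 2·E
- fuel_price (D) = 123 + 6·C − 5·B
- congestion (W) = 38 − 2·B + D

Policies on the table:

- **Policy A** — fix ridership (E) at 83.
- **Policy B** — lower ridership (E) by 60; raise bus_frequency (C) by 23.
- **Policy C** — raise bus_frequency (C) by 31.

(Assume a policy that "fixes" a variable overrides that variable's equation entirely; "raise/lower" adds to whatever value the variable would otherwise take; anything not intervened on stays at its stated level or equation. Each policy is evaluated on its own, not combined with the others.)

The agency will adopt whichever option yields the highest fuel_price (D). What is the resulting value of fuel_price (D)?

Policy A (E := 83):
  C = 107
  E = 83
  B = 154 + 2·83 = 320
  D = 123 + 6·107 − 5·320 = -835
Policy B (E − 60, C + 23):
  C = 107 + 23 = 130
  E = 100 − 60 = 40
  B = 154 + 2·40 = 234
  D = 123 + 6·130 − 5·234 = -267
Policy C (C + 31):
  C = 107 + 31 = 138
  E = 100
  B = 154 + 2·100 = 354
  D = 123 + 6·138 − 5·354 = -819
Comparing — Policy A: D=-835, Policy B: D=-267, Policy C: D=-819. Highest is -267 (Policy B).

-267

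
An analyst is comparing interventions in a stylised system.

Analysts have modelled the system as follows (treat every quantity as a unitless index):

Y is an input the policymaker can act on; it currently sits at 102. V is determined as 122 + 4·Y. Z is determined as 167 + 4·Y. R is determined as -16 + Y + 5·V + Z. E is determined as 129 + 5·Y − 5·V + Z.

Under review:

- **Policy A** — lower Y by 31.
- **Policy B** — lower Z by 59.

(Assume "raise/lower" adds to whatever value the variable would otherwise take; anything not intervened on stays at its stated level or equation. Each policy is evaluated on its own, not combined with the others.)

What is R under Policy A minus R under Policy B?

Policy A (Y − 31):
  Y = 102 − 31 = 71
  V = 122 + 4·71 = 406
  Z = 167 + 4·71 = 451
  R = -16 + 71 + 5·406 + 451 = 2536
Policy B (Z − 59):
  Y = 102
  V = 122 + 4·102 = 530
  Z = 167 + 4·102 (−59 from intervention) = 516
  R = -16 + 102 + 5·530 + 516 = 3252
R: 2536 − 3252 = -716

-716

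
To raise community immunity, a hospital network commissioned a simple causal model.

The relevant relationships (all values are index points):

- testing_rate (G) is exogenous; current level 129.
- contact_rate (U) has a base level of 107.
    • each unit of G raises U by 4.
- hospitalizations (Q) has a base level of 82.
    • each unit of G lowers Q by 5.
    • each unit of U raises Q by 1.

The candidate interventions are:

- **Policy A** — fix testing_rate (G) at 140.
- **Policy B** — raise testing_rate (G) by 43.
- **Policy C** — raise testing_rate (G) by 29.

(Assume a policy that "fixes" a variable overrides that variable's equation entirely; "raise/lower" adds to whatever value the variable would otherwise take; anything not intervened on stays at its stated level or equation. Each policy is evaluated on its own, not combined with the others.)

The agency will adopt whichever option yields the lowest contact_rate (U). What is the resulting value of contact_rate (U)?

667

Policy A (G := 140):
  G = 140
  U = 107 + 4·140 = 667
Policy B (G + 43):
  G = 129 + 43 = 172
  U = 107 + 4·172 = 795
Policy C (G + 29):
  G = 129 + 29 = 158
  U = 107 + 4·158 = 739
Comparing — Policy A: U=667, Policy B: U=795, Policy C: U=739. Lowest is 667 (Policy A).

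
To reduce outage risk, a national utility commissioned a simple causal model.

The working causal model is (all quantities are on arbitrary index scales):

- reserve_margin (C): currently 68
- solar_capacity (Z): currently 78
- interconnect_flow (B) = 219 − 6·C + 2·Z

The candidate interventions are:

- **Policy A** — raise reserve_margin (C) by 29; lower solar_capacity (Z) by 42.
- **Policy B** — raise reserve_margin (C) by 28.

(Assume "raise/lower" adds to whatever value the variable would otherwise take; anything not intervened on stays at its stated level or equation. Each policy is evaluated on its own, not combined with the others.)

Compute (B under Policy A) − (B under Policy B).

Policy A (C + 29, Z − 42):
  C = 68 + 29 = 97
  Z = 78 − 42 = 36
  B = 219 − 6·97 + 2·36 = -291
Policy B (C + 28):
  C = 68 + 28 = 96
  Z = 78
  B = 219 − 6·96 + 2·78 = -201
B: -291 − (-201) = -90

-90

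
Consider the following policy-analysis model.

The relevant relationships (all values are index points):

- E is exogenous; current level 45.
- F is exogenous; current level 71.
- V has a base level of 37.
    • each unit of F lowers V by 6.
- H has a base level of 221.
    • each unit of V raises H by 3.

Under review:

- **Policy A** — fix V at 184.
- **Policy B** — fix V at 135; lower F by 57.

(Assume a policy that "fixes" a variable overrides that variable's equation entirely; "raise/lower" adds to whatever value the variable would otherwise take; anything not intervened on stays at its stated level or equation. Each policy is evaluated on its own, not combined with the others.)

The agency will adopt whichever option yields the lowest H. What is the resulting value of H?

Policy A (V := 184):
  F = 71
  V = 184
  H = 221 + 3·184 = 773
Policy B (V := 135, F − 57):
  F = 71 − 57 = 14
  V = 135
  H = 221 + 3·135 = 626
Comparing — Policy A: H=773, Policy B: H=626. Lowest is 626 (Policy B).

626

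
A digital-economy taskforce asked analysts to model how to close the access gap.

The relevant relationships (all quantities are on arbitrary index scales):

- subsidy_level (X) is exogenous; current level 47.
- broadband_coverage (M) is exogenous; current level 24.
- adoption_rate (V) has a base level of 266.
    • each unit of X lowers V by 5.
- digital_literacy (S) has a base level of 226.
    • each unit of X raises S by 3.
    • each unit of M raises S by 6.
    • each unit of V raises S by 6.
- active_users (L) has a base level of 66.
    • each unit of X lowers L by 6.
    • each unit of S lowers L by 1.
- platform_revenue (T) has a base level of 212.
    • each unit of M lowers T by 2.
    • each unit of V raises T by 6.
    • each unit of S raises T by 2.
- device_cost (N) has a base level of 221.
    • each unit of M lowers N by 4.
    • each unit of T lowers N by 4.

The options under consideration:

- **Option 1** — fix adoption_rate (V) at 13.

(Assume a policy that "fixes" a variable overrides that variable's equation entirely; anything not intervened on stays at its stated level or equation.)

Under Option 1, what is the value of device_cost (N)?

Option 1 (V := 13):
  X = 47
  M = 24
  V = 13
  S = 226 + 3·47 + 6·24 + 6·13 = 589
  T = 212 − 2·24 + 6·13 + 2·589 = 1420
  N = 221 − 4·24 − 4·1420 = -5555

-5555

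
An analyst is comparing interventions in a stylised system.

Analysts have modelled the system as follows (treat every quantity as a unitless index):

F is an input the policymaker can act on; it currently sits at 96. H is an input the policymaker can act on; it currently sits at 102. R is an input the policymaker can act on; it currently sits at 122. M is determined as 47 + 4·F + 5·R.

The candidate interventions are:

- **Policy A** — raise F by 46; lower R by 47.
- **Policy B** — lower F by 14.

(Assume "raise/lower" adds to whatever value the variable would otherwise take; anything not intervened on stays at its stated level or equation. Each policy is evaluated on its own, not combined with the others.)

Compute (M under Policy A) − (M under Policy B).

5

Policy A (F + 46, R − 47):
  F = 96 + 46 = 142
  R = 122 − 47 = 75
  M = 47 + 4·142 + 5·75 = 990
Policy B (F − 14):
  F = 96 − 14 = 82
  R = 122
  M = 47 + 4·82 + 5·122 = 985
M: 990 − 985 = 5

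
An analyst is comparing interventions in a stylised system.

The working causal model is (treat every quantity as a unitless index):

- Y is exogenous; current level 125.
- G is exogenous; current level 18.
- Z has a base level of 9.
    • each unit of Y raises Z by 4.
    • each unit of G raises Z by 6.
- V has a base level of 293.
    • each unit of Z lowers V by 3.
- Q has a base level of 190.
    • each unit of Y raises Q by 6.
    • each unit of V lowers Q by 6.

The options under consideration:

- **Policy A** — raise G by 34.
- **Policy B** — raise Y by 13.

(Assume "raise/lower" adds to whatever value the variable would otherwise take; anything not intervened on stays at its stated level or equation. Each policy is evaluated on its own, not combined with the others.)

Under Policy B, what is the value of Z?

669

Policy B (Y + 13):
  Y = 125 + 13 = 138
  G = 18
  Z = 9 + 4·138 + 6·18 = 669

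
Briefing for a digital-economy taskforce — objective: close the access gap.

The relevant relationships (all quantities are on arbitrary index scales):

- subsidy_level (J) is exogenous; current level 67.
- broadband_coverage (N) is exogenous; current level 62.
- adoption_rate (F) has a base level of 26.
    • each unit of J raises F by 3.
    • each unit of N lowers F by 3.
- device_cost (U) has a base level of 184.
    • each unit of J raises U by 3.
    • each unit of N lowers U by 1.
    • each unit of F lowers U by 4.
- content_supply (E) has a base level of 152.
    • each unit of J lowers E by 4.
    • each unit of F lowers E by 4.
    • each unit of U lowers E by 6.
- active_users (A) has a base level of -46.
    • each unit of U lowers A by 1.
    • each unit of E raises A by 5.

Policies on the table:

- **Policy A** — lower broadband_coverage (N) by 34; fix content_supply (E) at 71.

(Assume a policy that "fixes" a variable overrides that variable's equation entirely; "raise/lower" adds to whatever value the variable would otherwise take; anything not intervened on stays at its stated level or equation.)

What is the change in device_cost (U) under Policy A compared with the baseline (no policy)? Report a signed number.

-374

Baseline:
  J = 67
  N = 62
  F = 26 + 3·67 − 3·62 = 41
  U = 184 + 3·67 − 62 − 4·41 = 159
Policy A (N − 34, E := 71):
  J = 67
  N = 62 − 34 = 28
  F = 26 + 3·67 − 3·28 = 143
  U = 184 + 3·67 − 28 − 4·143 = -215
Change in U: -215 − 159 = -374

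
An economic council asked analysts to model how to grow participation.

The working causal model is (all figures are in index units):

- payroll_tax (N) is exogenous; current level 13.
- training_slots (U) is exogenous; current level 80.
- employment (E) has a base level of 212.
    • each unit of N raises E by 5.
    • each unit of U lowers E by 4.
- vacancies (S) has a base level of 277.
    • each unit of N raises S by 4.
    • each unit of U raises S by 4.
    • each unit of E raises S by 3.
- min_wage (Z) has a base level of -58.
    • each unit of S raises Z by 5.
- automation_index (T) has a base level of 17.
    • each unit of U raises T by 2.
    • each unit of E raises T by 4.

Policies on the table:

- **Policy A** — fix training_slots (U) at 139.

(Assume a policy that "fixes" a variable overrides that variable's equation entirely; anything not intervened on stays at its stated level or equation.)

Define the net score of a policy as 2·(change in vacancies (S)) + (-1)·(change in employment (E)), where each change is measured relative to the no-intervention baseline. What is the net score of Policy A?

Baseline:
  N = 13
  U = 80
  E = 212 + 5·13 − 4·80 = -43
  S = 277 + 4·13 + 4·80 + 3·(-43) = 520
Policy A (U := 139):
  N = 13
  U = 139
  E = 212 + 5·13 − 4·139 = -279
  S = 277 + 4·13 + 4·139 + 3·(-279) = 48
ΔS = 48 − 520 = -472; ΔE = -279 − (-43) = -236
Score = 2·(-472) + (-1)·(-236) = -708

-708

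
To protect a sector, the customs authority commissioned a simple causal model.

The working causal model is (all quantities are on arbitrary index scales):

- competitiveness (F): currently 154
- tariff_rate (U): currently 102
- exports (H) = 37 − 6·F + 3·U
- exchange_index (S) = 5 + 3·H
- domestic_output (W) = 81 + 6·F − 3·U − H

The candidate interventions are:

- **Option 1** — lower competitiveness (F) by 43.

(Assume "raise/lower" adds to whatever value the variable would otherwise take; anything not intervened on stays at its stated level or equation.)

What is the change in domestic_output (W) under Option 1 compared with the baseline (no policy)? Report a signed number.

Baseline:
  F = 154
  U = 102
  H = 37 − 6·154 + 3·102 = -581
  W = 81 + 6·154 − 3·102 − (-581) = 1280
Option 1 (F − 43):
  F = 154 − 43 = 111
  U = 102
  H = 37 − 6·111 + 3·102 = -323
  W = 81 + 6·111 − 3·102 − (-323) = 764
Change in W: 764 − 1280 = -516

-516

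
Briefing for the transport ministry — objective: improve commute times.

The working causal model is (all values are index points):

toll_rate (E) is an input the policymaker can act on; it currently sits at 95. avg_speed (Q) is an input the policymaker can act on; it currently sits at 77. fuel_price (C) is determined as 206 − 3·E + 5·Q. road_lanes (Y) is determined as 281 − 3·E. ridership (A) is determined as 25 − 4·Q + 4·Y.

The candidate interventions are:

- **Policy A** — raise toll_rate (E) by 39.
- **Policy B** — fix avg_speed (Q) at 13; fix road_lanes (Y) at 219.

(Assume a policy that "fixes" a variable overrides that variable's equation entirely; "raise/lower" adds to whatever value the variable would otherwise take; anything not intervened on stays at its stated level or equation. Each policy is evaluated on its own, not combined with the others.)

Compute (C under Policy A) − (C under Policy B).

203

Policy A (E + 39):
  E = 95 + 39 = 134
  Q = 77
  C = 206 − 3·134 + 5·77 = 189
Policy B (Q := 13, Y := 219):
  E = 95
  Q = 13
  C = 206 − 3·95 + 5·13 = -14
C: 189 − (-14) = 203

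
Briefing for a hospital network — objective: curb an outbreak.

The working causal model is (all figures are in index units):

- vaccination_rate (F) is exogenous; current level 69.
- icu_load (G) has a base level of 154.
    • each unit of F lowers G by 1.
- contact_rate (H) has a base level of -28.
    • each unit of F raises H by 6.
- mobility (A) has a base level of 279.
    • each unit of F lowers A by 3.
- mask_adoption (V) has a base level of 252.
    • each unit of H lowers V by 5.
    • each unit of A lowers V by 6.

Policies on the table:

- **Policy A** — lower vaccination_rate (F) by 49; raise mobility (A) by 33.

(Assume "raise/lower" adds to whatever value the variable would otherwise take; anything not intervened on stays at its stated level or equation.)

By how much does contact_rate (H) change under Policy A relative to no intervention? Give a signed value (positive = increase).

-294

Baseline:
  F = 69
  H = -28 + 6·69 = 386
Policy A (F − 49, A + 33):
  F = 69 − 49 = 20
  H = -28 + 6·20 = 92
Change in H: 92 − 386 = -294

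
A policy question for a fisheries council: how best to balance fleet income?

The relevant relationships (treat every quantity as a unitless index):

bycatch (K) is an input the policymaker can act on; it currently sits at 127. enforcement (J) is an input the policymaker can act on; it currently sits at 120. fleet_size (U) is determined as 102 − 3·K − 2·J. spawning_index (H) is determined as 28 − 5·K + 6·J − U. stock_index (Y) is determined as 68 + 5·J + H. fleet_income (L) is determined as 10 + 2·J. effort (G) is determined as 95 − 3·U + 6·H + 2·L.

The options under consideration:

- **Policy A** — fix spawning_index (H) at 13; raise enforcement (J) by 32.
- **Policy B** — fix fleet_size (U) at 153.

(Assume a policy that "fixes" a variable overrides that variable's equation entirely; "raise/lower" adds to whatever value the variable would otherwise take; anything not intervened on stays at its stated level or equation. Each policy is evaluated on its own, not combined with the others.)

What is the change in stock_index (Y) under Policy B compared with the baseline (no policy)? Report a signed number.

-672

Baseline:
  K = 127
  J = 120
  U = 102 − 3·127 − 2·120 = -519
  H = 28 − 5·127 + 6·120 − (-519) = 632
  Y = 68 + 5·120 + 632 = 1300
Policy B (U := 153):
  K = 127
  J = 120
  U = 153
  H = 28 − 5·127 + 6·120 − 153 = -40
  Y = 68 + 5·120 + (-40) = 628
Change in Y: 628 − 1300 = -672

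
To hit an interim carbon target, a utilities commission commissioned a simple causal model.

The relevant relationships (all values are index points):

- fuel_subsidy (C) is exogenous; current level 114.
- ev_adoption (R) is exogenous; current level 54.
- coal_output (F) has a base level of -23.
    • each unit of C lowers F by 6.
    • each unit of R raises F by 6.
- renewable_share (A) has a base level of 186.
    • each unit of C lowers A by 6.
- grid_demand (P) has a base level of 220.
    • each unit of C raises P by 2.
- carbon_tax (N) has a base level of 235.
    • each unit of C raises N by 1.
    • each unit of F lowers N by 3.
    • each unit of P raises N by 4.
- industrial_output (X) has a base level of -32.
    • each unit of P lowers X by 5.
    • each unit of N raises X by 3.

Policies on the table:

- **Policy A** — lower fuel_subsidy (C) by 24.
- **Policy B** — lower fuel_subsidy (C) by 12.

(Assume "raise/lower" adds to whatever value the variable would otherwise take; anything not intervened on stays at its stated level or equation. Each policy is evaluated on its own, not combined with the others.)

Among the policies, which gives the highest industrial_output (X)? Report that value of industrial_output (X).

6746

Policy A (C − 24):
  C = 114 − 24 = 90
  R = 54
  F = -23 − 6·90 + 6·54 = -239
  P = 220 + 2·90 = 400
  N = 235 + 90 − 3·(-239) + 4·400 = 2642
  X = -32 − 5·400 + 3·2642 = 5894
Policy B (C − 12):
  C = 114 − 12 = 102
  R = 54
  F = -23 − 6·102 + 6·54 = -311
  P = 220 + 2·102 = 424
  N = 235 + 102 − 3·(-311) + 4·424 = 2966
  X = -32 − 5·424 + 3·2966 = 6746
Comparing — Policy A: X=5894, Policy B: X=6746. Highest is 6746 (Policy B).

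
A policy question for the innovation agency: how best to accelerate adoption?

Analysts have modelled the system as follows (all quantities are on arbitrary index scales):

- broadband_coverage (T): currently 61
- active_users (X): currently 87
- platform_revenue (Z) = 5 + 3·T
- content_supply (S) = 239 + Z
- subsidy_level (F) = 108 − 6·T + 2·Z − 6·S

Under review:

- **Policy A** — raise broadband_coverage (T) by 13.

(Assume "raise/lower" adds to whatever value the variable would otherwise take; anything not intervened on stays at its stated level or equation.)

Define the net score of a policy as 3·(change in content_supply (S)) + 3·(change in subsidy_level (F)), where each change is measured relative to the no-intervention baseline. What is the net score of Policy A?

Baseline:
  T = 61
  Z = 5 + 3·61 = 188
  S = 239 + 188 = 427
  F = 108 − 6·61 + 2·188 − 6·427 = -2444
Policy A (T + 13):
  T = 61 + 13 = 74
  Z = 5 + 3·74 = 227
  S = 239 + 227 = 466
  F = 108 − 6·74 + 2·227 − 6·466 = -2678
ΔS = 466 − 427 = 39; ΔF = -2678 − (-2444) = -234
Score = 3·39 + 3·(-234) = -585

-585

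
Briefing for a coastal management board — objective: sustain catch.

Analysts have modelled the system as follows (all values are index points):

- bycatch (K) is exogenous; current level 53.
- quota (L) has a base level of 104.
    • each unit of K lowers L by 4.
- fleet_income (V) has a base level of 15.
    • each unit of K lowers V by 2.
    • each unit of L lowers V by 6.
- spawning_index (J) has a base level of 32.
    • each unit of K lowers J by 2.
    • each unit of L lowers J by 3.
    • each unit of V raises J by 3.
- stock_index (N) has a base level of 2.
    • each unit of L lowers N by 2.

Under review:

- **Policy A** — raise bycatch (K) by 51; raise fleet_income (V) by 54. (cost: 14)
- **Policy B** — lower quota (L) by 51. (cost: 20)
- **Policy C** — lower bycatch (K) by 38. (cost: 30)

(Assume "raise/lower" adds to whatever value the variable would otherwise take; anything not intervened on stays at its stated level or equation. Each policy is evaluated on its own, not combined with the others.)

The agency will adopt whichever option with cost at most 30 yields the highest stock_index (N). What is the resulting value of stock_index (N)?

Policy A (K + 51, V + 54):
  K = 53 + 51 = 104
  L = 104 − 4·104 = -312
  N = 2 − 2·(-312) = 626
Policy B (L − 51):
  K = 53
  L = 104 − 4·53 (−51 from intervention) = -159
  N = 2 − 2·(-159) = 320
Policy C (K − 38):
  K = 53 − 38 = 15
  L = 104 − 4·15 = 44
  N = 2 − 2·44 = -86
Comparing — Policy A: N=626, Policy B: N=320, Policy C: N=-86. Highest is 626 (Policy A).

626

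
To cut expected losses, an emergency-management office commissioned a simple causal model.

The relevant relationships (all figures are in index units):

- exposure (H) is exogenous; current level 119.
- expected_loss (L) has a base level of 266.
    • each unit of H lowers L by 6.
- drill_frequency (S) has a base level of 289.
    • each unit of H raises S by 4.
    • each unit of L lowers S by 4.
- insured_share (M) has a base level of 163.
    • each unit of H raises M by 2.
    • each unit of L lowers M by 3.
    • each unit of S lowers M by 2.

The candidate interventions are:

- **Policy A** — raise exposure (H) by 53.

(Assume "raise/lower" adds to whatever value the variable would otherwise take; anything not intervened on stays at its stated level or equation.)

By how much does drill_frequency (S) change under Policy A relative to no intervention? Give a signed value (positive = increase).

1484

Baseline:
  H = 119
  L = 266 − 6·119 = -448
  S = 289 + 4·119 − 4·(-448) = 2557
Policy A (H + 53):
  H = 119 + 53 = 172
  L = 266 − 6·172 = -766
  S = 289 + 4·172 − 4·(-766) = 4041
Change in S: 4041 − 2557 = 1484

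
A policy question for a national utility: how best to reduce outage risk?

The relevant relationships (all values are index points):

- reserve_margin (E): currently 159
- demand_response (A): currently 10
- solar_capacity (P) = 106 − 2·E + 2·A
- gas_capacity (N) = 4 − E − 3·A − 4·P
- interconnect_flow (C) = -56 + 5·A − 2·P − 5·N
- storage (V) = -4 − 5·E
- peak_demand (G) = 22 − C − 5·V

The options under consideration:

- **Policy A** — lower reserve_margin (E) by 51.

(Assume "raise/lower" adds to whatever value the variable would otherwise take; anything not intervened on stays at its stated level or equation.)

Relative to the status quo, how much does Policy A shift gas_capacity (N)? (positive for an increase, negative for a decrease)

Baseline:
  E = 159
  A = 10
  P = 106 − 2·159 + 2·10 = -192
  N = 4 − 159 − 3·10 − 4·(-192) = 583
Policy A (E − 51):
  E = 159 − 51 = 108
  A = 10
  P = 106 − 2·108 + 2·10 = -90
  N = 4 − 108 − 3·10 − 4·(-90) = 226
Change in N: 226 − 583 = -357

-357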